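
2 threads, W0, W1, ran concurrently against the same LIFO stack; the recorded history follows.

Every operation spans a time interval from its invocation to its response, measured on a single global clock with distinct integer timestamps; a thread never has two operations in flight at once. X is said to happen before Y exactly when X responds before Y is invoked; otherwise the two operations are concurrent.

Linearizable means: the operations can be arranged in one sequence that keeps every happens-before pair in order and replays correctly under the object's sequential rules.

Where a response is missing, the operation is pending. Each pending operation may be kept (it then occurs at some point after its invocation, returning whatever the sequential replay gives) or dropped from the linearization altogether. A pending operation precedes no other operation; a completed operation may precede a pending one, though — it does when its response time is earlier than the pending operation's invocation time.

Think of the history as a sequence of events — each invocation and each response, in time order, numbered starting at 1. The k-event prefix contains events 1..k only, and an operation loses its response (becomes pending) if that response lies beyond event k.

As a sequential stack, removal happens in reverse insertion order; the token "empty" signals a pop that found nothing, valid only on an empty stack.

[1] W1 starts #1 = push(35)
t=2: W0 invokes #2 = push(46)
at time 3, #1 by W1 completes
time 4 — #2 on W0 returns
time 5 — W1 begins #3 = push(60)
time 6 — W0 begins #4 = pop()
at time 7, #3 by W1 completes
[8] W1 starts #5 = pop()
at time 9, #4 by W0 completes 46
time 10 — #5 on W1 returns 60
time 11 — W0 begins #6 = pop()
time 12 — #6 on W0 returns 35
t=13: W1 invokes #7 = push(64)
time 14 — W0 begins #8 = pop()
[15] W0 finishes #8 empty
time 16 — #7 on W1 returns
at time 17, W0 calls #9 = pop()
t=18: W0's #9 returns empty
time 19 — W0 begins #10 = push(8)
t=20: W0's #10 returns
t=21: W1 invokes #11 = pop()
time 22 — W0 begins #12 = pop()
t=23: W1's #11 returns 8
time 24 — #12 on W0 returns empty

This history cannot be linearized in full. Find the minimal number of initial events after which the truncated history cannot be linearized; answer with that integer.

events 1..17 are linearizable; a witness order is #1, #2, #3, #5, #4, #6, #8, #7:
1. #1 push(35), leaving stack <35>
2. #2 push(46), leaving stack <35,46>
3. #3 push(60), leaving stack <35,46,60>
4. #5 pop() → 60, leaving stack <35,46>
5. #4 pop() → 46, leaving stack <35>
6. #6 pop() → 35, leaving stack <>
7. #8 pop() → empty, leaving stack <>
8. #7 push(64), leaving stack <64>
at event 18 (#9's time-18 response) nothing linearizes any more
take #1, #2, #3, #4, #5, #6, #7, #8, #9: step 4 already fails, because #4 pop() → 46 cannot occur there
take #1, #2, #3, #4, #5, #6, #8, #7, #9: step 4 already fails, because #4 pop() → 46 cannot occur there

18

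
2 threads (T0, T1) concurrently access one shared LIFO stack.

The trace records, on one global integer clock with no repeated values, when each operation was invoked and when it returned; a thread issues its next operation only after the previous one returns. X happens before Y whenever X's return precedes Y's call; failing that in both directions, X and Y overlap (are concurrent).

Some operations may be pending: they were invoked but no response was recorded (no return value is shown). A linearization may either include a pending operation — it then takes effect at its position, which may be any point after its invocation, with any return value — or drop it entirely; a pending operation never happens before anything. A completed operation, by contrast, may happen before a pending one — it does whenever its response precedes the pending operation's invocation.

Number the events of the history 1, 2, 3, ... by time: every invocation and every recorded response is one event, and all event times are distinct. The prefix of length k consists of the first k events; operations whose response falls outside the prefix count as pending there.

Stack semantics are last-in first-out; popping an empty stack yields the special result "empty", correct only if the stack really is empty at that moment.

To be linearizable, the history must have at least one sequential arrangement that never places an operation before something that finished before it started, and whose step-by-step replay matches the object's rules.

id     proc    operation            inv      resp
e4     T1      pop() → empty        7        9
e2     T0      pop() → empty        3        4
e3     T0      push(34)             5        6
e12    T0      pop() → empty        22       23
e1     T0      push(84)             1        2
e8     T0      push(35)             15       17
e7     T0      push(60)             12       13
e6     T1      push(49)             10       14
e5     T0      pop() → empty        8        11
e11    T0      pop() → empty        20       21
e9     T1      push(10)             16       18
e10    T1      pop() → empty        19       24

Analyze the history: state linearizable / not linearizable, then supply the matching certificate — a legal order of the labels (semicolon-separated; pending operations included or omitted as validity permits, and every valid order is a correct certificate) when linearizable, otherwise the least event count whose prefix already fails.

not linearizable — minimal violating prefix: 4 events

through event 3 a valid linearization exists; event 4 (e2 responding at time 4) ends that
exhaustive check: the 2 completed LIFO stack ops admit one real-time order; illegal
sample order e1, e2 stalls at step 2 — e2 pop() → empty has no legal effect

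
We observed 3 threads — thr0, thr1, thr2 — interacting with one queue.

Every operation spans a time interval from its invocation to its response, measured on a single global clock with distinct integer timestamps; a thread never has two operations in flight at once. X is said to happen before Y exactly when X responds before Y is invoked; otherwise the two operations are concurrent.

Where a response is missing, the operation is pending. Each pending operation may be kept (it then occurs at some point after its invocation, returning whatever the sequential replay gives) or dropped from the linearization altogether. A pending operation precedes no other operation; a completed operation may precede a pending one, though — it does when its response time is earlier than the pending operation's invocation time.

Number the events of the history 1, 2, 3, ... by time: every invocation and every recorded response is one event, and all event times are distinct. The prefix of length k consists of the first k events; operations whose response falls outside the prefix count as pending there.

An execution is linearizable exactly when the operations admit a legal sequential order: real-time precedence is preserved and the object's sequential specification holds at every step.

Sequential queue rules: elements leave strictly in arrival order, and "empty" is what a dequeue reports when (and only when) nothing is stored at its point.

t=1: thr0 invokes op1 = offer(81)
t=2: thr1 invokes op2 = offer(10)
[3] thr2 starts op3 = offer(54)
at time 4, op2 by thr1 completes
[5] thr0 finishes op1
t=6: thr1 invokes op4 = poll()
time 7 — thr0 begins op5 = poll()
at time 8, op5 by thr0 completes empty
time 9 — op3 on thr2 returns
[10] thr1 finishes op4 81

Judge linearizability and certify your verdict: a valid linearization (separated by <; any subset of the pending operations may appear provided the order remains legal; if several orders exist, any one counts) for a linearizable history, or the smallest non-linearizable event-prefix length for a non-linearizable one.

through event 7 a valid linearization exists; event 8 (op5 responding at time 8) ends that
every one of the 2 real-time-consistent orders over 3 completed queue ops fails the sequential spec
every completion of the 2 pending operations (op3, op4) was checked; none linearizes
one such order, op1, op2, op5 (pending dropped), breaks at step 3 where op5 poll() → empty is illegal
one such order, op2, op1, op5 (pending dropped), breaks at step 3 where op5 poll() → empty is illegal

not linearizable — minimal violating prefix: 8 events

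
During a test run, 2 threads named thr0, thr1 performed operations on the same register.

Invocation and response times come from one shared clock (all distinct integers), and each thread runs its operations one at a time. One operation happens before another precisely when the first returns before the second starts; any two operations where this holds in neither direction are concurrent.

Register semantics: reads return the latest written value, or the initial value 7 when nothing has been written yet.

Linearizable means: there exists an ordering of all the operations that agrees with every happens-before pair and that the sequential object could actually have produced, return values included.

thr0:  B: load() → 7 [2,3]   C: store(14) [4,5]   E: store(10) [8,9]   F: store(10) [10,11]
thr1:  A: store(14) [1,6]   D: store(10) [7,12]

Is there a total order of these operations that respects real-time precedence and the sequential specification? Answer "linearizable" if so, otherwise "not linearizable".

witness order: B, A, C, D, E, F
step 1: B load() → 7 — value 7
step 2: A store(14) — value 14
step 3: C store(14) — value 14
step 4: D store(10) — value 10
step 5: E store(10) — value 10
step 6: F store(10) — value 10

linearizable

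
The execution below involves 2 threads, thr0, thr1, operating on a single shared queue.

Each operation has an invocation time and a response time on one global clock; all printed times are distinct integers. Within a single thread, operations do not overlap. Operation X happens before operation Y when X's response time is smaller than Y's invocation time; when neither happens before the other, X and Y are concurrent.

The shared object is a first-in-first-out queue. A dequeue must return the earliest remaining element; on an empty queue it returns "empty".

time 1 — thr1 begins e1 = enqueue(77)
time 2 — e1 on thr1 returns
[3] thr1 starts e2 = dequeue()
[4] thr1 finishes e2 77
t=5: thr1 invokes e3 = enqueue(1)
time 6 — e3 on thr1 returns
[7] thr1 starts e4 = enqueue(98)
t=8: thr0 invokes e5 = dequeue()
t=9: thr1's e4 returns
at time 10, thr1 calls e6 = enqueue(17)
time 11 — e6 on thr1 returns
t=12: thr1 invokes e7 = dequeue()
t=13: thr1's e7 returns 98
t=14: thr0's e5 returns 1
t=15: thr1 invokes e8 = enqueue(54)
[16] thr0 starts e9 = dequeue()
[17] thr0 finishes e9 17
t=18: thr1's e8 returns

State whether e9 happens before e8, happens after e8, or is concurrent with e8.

e9 spans [16,17], e8 spans [15,18]
the intervals overlap in both directions

concurrent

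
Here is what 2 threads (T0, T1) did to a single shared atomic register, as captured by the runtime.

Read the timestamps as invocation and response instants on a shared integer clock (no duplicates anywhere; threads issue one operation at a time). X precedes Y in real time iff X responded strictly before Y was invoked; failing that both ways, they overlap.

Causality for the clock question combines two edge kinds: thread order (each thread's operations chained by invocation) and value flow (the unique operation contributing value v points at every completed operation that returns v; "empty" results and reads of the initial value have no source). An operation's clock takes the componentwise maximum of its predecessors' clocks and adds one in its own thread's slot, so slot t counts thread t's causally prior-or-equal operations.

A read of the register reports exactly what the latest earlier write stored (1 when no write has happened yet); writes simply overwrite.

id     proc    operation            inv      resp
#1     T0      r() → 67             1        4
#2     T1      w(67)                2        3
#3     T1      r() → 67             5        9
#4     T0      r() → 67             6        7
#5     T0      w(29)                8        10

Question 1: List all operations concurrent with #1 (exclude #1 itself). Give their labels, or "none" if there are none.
#1 spans [1,4]: anything still running between times 1 and 4 counts as concurrent
#2 [2,3]: concurrent
#3 [5,9]: after
#4 [6,7]: after
#5 [8,10]: after

#2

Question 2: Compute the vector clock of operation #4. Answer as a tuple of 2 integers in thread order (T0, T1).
VC(#2, invoked at 2): no causal predecessors; +1 on T1 → (0, 1)
from VC(#2)=(0, 1), #3 (invoked 5) maxes components and bumps T1 → (0, 2)
from VC(#2)=(0, 1), #1 (invoked 1) maxes components and bumps T0 → (1, 1)
from VC(#1)=(1, 1), VC(#2)=(0, 1), #4 (invoked 6) maxes components and bumps T0 → (2, 1)
from VC(#4)=(2, 1), #5 (invoked 8) maxes components and bumps T0 → (3, 1)
target: VC(#4) = (2, 1)

(2, 1)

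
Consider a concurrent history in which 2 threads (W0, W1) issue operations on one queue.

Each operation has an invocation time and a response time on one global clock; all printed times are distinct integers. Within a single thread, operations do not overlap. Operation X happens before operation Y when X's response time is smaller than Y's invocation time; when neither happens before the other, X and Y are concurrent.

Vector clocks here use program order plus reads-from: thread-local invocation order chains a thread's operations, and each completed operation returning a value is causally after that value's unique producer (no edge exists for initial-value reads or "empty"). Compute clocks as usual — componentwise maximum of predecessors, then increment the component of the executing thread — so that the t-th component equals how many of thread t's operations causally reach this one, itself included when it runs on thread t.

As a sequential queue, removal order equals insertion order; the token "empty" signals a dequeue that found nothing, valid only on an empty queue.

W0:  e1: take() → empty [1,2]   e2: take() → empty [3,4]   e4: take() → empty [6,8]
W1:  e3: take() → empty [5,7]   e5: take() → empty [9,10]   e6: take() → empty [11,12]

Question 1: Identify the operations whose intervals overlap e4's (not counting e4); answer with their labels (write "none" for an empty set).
Answer: e3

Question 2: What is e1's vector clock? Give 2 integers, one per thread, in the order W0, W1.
Answer: (1, 0)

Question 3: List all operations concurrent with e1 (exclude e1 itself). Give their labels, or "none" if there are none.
Answer: none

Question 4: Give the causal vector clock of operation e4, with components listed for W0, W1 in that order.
Answer: (3, 0)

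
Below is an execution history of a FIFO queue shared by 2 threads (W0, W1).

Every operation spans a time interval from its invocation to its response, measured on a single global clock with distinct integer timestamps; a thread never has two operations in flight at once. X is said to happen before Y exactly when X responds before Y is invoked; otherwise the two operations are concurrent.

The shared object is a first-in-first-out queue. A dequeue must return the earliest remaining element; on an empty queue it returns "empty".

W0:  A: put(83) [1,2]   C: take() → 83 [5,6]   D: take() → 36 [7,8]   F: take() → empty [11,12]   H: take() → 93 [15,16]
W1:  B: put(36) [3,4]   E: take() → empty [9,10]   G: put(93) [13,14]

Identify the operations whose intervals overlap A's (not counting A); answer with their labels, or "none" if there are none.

none

overlap test against A [1,2]: concurrent iff the interval meets 1..2
B [3,4]: after
C [5,6]: after
D [7,8]: after
E [9,10]: after
F [11,12]: after
G [13,14]: after
H [15,16]: after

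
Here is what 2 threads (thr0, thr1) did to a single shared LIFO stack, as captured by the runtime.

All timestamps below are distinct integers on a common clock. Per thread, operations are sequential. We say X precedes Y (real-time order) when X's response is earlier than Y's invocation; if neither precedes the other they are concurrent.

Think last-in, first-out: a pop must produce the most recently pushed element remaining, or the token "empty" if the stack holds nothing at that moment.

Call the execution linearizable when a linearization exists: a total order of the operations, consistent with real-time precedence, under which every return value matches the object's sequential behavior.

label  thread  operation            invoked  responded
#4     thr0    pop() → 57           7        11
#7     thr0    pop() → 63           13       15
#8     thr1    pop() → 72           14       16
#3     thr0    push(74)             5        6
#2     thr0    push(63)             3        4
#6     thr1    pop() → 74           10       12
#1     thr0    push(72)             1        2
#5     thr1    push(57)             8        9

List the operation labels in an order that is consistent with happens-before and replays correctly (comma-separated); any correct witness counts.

1. #1 push(72), leaving stack <72>
2. #2 push(63), leaving stack <72,63>
3. #3 push(74), leaving stack <72,63,74>
4. #5 push(57), leaving stack <72,63,74,57>
5. #4 pop() → 57, leaving stack <72,63,74>
6. #6 pop() → 74, leaving stack <72,63>
7. #7 pop() → 63, leaving stack <72>
8. #8 pop() → 72, leaving stack <>

#1, #2, #3, #5, #4, #6, #7, #8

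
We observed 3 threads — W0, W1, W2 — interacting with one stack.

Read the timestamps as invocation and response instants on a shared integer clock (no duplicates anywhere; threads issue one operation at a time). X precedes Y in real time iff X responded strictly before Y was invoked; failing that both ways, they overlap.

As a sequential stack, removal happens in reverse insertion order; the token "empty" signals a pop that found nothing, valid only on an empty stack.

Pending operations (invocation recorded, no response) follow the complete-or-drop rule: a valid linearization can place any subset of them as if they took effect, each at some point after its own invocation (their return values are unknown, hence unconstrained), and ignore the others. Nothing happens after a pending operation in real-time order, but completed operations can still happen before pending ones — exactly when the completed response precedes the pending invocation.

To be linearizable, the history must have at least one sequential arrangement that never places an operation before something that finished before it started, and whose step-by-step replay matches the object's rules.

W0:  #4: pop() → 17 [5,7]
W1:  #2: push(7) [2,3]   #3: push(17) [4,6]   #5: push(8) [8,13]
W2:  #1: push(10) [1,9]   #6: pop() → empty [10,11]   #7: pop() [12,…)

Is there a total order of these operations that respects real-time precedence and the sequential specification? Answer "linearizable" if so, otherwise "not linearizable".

through event 10 a valid linearization exists; event 11 (#6 responding at time 11) ends that
every one of the 8 real-time-consistent orders over 5 completed stack ops fails the sequential spec
include/drop combinations of the 1 pending operation (#5) were all tried; none helps
sample order #1, #2, #3, #4, #6 (pending dropped) stalls at step 5 — #6 pop() → empty has no legal effect
sample order #1, #2, #4, #3, #6 (pending dropped) stalls at step 3 — #4 pop() → 17 has no legal effect

not linearizable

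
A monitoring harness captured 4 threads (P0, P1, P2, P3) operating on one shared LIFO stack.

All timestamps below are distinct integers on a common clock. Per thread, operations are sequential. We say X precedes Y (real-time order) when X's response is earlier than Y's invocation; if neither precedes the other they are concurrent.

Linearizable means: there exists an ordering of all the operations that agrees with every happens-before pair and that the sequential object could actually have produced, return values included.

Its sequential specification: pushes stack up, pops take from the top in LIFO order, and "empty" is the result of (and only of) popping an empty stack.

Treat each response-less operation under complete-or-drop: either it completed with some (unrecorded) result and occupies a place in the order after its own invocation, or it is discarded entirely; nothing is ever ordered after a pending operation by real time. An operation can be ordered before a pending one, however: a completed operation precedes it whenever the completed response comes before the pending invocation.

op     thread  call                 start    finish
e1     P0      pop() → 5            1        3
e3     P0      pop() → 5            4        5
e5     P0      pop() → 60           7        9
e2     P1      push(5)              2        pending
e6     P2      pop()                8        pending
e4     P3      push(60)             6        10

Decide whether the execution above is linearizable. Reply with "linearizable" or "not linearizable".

already the first 5 events (up to e3's response at time 5) admit no linearization; the first 4 still do
the sole real-time-consistent order of 2 completed operations fails the LIFO stack replay
every completion of the 1 pending operation (e2) was checked; none linearizes
for example e1, e3 (pending dropped) fails at step 1: e1 pop() → 5 is not legal there

not linearizable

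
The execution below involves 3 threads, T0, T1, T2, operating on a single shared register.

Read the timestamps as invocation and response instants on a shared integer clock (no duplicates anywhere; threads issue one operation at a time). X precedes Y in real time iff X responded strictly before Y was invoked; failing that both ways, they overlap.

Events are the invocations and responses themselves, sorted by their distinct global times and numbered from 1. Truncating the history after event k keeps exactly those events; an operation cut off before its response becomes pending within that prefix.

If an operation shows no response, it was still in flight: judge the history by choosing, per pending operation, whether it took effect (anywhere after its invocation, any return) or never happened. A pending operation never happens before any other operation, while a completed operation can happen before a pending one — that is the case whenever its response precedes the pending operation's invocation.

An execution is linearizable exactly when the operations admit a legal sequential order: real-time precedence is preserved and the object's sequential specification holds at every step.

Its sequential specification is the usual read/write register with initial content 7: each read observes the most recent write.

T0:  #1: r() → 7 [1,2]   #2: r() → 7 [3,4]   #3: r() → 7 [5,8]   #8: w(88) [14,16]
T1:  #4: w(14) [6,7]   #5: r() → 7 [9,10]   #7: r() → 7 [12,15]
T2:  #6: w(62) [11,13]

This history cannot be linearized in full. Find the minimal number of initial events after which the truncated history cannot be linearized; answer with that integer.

events 1..9 are linearizable, e.g. via #1, #2, #3, #4:
after step 1 (#1 r() → 7): value 7
after step 2 (#2 r() → 7): value 7
after step 3 (#3 r() → 7): value 7
after step 4 (#4 w(14)): value 14
event 10 — #5's response, time 10 — after it, nothing linearizes
for example #1, #2, #3, #4, #5 fails at step 5: #5 r() → 7 is not legal there
for example #1, #2, #4, #3, #5 fails at step 4: #3 r() → 7 is not legal there

10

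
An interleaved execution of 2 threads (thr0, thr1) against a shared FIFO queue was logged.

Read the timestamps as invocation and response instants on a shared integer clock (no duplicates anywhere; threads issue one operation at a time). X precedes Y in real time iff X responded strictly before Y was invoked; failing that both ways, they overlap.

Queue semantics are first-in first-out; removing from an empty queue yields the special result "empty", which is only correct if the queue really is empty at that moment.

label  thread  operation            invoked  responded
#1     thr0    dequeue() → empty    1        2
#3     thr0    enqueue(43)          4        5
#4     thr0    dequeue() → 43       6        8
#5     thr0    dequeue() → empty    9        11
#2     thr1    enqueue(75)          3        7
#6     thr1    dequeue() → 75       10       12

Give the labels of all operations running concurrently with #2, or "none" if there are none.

#3, #4

#2 spans [3,7]: anything still running between times 3 and 7 counts as concurrent
#1 [1,2]: before
#3 [4,5]: concurrent
#4 [6,8]: concurrent
#5 [9,11]: after
#6 [10,12]: after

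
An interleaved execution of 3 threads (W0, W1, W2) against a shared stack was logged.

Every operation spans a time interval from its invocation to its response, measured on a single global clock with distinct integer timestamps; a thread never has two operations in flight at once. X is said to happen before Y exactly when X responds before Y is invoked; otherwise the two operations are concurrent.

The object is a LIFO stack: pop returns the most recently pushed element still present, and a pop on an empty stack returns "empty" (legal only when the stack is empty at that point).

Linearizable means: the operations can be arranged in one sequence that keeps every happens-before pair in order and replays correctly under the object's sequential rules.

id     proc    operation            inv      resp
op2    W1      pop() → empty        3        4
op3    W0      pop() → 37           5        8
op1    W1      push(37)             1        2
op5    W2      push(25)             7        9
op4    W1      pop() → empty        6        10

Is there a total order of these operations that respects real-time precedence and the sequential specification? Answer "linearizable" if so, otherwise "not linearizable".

not linearizable

already the first 4 events (up to op2's response at time 4) admit no linearization; the first 3 still do
the sole real-time-consistent order of 2 completed operations fails the stack replay
take op1, op2: step 2 already fails, because op2 pop() → empty cannot occur there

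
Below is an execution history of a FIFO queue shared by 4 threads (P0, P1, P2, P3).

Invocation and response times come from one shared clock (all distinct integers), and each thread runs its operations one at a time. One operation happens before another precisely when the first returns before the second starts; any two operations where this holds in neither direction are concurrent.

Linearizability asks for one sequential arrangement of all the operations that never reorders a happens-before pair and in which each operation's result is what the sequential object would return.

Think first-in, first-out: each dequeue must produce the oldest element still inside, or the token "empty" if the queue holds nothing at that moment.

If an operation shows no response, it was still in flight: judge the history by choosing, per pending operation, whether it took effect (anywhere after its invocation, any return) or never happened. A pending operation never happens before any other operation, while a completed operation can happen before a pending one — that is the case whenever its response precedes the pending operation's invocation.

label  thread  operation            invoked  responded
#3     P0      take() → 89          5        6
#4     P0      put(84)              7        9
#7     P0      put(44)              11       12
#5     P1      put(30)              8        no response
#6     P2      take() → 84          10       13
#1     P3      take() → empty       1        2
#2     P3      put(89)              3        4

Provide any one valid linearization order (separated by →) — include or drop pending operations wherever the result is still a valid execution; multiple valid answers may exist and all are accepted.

after step 1 (#1 take() → empty): queue <>
after step 2 (#2 put(89)): queue <89>
after step 3 (#3 take() → 89): queue <>
after step 4 (#4 put(84)): queue <84>
after step 5 (#5 put(30) (pending, included)): queue <84,30>
after step 6 (#6 take() → 84): queue <30>
after step 7 (#7 put(44)): queue <30,44>

#1 → #2 → #3 → #4 → #5 → #6 → #7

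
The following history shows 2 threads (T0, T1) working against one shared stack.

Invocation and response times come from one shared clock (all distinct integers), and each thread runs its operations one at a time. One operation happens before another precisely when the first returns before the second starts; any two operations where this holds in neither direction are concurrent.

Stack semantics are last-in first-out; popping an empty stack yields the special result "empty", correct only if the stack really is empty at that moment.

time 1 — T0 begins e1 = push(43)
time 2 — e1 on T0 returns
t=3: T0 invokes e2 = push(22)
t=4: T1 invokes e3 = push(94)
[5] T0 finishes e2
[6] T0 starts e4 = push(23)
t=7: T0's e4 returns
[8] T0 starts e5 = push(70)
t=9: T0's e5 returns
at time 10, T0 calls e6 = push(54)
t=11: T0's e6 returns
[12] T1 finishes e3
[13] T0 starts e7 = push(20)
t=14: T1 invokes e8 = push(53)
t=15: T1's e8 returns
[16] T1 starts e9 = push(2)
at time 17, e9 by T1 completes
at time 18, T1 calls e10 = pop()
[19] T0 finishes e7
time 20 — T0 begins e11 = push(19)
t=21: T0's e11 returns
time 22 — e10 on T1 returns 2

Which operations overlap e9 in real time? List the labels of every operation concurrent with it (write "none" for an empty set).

e7

overlap test against e9 [16,17]: concurrent iff the interval meets 16..17
e1 [1,2]: before
e2 [3,5]: before
e3 [4,12]: before
e4 [6,7]: before
e5 [8,9]: before
e6 [10,11]: before
e7 [13,19]: concurrent
e8 [14,15]: before
e10 [18,22]: after
e11 [20,21]: after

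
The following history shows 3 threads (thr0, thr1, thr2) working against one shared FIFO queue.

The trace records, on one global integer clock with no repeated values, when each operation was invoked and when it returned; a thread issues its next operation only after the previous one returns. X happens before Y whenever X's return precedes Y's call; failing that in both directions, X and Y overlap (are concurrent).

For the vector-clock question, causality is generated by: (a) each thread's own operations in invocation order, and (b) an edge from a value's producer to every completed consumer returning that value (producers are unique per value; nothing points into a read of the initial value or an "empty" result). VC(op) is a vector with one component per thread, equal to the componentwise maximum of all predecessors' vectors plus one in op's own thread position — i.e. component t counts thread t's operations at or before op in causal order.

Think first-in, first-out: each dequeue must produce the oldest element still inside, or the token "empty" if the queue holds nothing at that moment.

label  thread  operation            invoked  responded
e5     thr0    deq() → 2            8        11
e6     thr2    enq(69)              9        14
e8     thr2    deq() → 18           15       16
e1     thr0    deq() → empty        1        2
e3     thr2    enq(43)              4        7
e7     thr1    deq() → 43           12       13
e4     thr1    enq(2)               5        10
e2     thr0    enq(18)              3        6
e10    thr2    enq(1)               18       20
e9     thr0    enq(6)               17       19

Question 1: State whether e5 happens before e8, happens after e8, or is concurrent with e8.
Answer: before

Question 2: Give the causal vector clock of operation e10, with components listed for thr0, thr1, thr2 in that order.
Answer: (2, 0, 4)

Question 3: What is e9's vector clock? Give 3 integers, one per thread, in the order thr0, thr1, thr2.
Answer: (4, 1, 0)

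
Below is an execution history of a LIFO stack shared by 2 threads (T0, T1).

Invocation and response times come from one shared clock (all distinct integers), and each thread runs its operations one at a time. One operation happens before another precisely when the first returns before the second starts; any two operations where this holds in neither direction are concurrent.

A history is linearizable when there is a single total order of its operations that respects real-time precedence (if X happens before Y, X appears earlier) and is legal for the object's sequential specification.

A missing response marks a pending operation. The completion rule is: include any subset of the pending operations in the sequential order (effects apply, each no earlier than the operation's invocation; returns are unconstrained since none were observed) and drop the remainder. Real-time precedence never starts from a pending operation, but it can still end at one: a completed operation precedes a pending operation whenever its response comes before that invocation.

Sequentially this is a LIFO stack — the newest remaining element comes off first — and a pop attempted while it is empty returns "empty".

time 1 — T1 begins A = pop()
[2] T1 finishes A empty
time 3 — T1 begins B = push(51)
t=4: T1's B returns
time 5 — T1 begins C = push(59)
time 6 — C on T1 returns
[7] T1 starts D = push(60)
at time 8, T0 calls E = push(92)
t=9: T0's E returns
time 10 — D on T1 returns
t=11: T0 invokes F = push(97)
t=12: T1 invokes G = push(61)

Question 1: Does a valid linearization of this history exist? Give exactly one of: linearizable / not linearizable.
witness order: A, B, C, D, E
step 1: A pop() → empty — stack <>
step 2: B push(51) — stack <51>
step 3: C push(59) — stack <51,59>
step 4: D push(60) — stack <51,59,60>
step 5: E push(92) — stack <51,59,60,92>

linearizable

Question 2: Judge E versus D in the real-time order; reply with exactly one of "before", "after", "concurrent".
E spans [8,9], D spans [7,10]
the intervals overlap in both directions

concurrent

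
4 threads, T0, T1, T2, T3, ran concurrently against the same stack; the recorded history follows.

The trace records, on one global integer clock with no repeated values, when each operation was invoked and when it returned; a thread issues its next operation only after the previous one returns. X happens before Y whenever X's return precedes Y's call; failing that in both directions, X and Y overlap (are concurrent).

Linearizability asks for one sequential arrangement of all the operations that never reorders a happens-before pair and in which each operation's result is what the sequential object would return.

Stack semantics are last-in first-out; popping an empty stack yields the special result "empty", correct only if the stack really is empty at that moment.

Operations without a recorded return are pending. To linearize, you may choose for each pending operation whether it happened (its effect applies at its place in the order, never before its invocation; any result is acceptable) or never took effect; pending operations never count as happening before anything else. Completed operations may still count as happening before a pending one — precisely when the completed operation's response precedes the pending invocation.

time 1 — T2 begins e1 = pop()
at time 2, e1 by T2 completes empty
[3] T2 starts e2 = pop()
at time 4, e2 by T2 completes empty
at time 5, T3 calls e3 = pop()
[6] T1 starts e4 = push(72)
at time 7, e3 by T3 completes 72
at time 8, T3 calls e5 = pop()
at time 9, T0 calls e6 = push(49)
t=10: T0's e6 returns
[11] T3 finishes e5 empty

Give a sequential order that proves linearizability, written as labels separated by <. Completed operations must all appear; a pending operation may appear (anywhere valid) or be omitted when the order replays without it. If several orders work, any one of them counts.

after step 1 (e1 pop() → empty): stack <>
after step 2 (e2 pop() → empty): stack <>
after step 3 (e4 push(72) (pending, included)): stack <72>
after step 4 (e3 pop() → 72): stack <>
after step 5 (e5 pop() → empty): stack <>
after step 6 (e6 push(49)): stack <49>

e1 < e2 < e4 < e3 < e5 < e6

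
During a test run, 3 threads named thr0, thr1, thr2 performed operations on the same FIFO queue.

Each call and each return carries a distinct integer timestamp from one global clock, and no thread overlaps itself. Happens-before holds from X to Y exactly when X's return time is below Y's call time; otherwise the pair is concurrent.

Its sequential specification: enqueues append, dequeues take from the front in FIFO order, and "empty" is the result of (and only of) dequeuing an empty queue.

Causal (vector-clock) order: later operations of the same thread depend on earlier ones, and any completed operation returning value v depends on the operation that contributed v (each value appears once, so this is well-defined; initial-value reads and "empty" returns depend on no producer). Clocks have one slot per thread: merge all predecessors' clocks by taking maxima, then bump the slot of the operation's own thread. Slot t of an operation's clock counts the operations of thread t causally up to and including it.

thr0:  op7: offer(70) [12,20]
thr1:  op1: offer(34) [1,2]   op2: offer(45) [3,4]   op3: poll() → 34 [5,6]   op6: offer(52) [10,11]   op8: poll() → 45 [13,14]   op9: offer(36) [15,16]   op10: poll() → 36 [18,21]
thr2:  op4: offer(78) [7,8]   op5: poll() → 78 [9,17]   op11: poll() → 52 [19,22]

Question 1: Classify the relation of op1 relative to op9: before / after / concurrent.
op1 spans [1,2], op9 spans [15,16]
resp(op1)=2 < inv(op9)=15

before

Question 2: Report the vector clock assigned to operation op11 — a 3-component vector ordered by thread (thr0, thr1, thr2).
op4, invoked 7, has no incoming edges; only thr2's bump applies → (0, 0, 1)
op1, invoked 1, has no incoming edges; only thr1's bump applies → (0, 1, 0)
op7, invoked 12, has no incoming edges; only thr0's bump applies → (1, 0, 0)
op5, invoked 9, takes VC(op4)=(0, 0, 1) under max, adds 1 for thr2 → (0, 0, 2)
op2, invoked 3, takes VC(op1)=(0, 1, 0) under max, adds 1 for thr1 → (0, 2, 0)
op3, invoked 5, takes VC(op1)=(0, 1, 0), VC(op2)=(0, 2, 0) under max, adds 1 for thr1 → (0, 3, 0)
op6, invoked 10, takes VC(op3)=(0, 3, 0) under max, adds 1 for thr1 → (0, 4, 0)
op8, invoked 13, takes VC(op2)=(0, 2, 0), VC(op6)=(0, 4, 0) under max, adds 1 for thr1 → (0, 5, 0)
op9, invoked 15, takes VC(op8)=(0, 5, 0) under max, adds 1 for thr1 → (0, 6, 0)
op11, invoked 19, takes VC(op5)=(0, 0, 2), VC(op6)=(0, 4, 0) under max, adds 1 for thr2 → (0, 4, 3)
op10, invoked 18, takes VC(op9)=(0, 6, 0) under max, adds 1 for thr1 → (0, 7, 0)
target: VC(op11) = (0, 4, 3)

(0, 4, 3)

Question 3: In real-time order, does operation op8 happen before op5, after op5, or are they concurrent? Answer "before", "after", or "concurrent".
op8 spans [13,14], op5 spans [9,17]
the intervals overlap in both directions

concurrent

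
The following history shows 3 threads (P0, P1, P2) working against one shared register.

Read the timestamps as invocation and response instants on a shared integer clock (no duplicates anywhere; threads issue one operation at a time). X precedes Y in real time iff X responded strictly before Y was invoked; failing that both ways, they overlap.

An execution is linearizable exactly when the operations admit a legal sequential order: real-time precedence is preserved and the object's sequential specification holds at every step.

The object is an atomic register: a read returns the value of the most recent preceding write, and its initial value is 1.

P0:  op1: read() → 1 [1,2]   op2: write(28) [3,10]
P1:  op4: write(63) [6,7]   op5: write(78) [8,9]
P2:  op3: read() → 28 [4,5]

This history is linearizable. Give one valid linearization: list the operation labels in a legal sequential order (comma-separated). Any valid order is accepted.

after step 1 (op1 read() → 1): value 1
after step 2 (op2 write(28)): value 28
after step 3 (op3 read() → 28): value 28
after step 4 (op4 write(63)): value 63
after step 5 (op5 write(78)): value 78

op1, op2, op3, op4, op5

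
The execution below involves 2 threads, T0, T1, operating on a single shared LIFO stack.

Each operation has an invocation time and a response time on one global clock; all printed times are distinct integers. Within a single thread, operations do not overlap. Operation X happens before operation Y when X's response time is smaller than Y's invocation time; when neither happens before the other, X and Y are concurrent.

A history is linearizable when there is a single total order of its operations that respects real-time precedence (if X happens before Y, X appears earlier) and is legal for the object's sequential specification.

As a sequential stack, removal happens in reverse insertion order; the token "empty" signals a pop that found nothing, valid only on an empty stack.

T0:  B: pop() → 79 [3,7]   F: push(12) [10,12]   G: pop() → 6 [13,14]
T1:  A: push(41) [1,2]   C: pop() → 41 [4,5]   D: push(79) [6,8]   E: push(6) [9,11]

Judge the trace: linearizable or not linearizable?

linearizable

a witness: A, C, D, B, F, E, G
step 1: A push(41) — stack <41>
step 2: C pop() → 41 — stack <>
step 3: D push(79) — stack <79>
step 4: B pop() → 79 — stack <>
step 5: F push(12) — stack <12>
step 6: E push(6) — stack <12,6>
step 7: G pop() → 6 — stack <12>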